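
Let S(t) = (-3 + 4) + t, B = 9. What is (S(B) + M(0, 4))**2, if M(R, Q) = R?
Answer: 100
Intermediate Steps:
S(t) = 1 + t
(S(B) + M(0, 4))**2 = ((1 + 9) + 0)**2 = (10 + 0)**2 = 10**2 = 100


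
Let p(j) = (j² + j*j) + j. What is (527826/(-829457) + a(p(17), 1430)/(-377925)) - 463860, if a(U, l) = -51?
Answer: -48469190107199081/104490845575 ≈ -4.6386e+5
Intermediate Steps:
p(j) = j + 2*j² (p(j) = (j² + j²) + j = 2*j² + j = j + 2*j²)
(527826/(-829457) + a(p(17), 1430)/(-377925)) - 463860 = (527826/(-829457) - 51/(-377925)) - 463860 = (527826*(-1/829457) - 51*(-1/377925)) - 463860 = (-527826/829457 + 17/125975) - 463860 = -66478779581/104490845575 - 463860 = -48469190107199081/104490845575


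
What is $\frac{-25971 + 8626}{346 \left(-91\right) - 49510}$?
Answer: $\frac{17345}{80996} \approx 0.21415$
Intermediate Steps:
$\frac{-25971 + 8626}{346 \left(-91\right) - 49510} = - \frac{17345}{-31486 - 49510} = - \frac{17345}{-80996} = \left(-17345\right) \left(- \frac{1}{80996}\right) = \frac{17345}{80996}$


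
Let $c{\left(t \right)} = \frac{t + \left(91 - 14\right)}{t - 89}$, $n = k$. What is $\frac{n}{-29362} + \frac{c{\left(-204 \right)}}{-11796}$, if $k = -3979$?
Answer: $\frac{6874301119}{50740883268} \approx 0.13548$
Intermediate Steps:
$n = -3979$
$c{\left(t \right)} = \frac{77 + t}{-89 + t}$ ($c{\left(t \right)} = \frac{t + \left(91 - 14\right)}{-89 + t} = \frac{t + 77}{-89 + t} = \frac{77 + t}{-89 + t}$)
$\frac{n}{-29362} + \frac{c{\left(-204 \right)}}{-11796} = - \frac{3979}{-29362} + \frac{\frac{1}{-89 - 204} \left(77 - 204\right)}{-11796} = \left(-3979\right) \left(- \frac{1}{29362}\right) + \frac{1}{-293} \left(-127\right) \left(- \frac{1}{11796}\right) = \frac{3979}{29362} + \left(- \frac{1}{293}\right) \left(-127\right) \left(- \frac{1}{11796}\right) = \frac{3979}{29362} + \frac{127}{293} \left(- \frac{1}{11796}\right) = \frac{3979}{29362} - \frac{127}{3456228} = \frac{6874301119}{50740883268}$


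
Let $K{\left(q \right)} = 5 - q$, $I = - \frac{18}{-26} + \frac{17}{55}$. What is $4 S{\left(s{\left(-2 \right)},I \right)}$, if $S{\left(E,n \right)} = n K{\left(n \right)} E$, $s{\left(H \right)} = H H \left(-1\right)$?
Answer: $- \frac{32752704}{511225} \approx -64.067$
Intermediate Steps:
$I = \frac{716}{715}$ ($I = \left(-18\right) \left(- \frac{1}{26}\right) + 17 \cdot \frac{1}{55} = \frac{9}{13} + \frac{17}{55} = \frac{716}{715} \approx 1.0014$)
$s{\left(H \right)} = - H^{2}$ ($s{\left(H \right)} = H^{2} \left(-1\right) = - H^{2}$)
$S{\left(E,n \right)} = E n \left(5 - n\right)$ ($S{\left(E,n \right)} = n \left(5 - n\right) E = E n \left(5 - n\right)$)
$4 S{\left(s{\left(-2 \right)},I \right)} = 4 - \left(-2\right)^{2} \cdot \frac{716}{715} \left(5 - \frac{716}{715}\right) = 4 \left(-1\right) 4 \cdot \frac{716}{715} \left(5 - \frac{716}{715}\right) = 4 \left(\left(-4\right) \frac{716}{715} \cdot \frac{2859}{715}\right) = 4 \left(- \frac{8188176}{511225}\right) = - \frac{32752704}{511225}$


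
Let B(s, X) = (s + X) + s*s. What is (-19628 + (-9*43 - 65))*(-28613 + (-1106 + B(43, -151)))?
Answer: 561798240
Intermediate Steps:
B(s, X) = X + s + s² (B(s, X) = (X + s) + s² = X + s + s²)
(-19628 + (-9*43 - 65))*(-28613 + (-1106 + B(43, -151))) = (-19628 + (-9*43 - 65))*(-28613 + (-1106 + (-151 + 43 + 43²))) = (-19628 + (-387 - 65))*(-28613 + (-1106 + (-151 + 43 + 1849))) = (-19628 - 452)*(-28613 + (-1106 + 1741)) = -20080*(-28613 + 635) = -20080*(-27978) = 561798240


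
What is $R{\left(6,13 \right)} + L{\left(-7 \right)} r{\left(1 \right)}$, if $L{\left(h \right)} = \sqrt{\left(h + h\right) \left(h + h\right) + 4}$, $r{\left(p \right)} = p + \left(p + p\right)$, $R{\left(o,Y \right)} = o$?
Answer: $6 + 30 \sqrt{2} \approx 48.426$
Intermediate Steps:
$r{\left(p \right)} = 3 p$ ($r{\left(p \right)} = p + 2 p = 3 p$)
$L{\left(h \right)} = \sqrt{4 + 4 h^{2}}$ ($L{\left(h \right)} = \sqrt{2 h 2 h + 4} = \sqrt{4 h^{2} + 4} = \sqrt{4 + 4 h^{2}}$)
$R{\left(6,13 \right)} + L{\left(-7 \right)} r{\left(1 \right)} = 6 + 2 \sqrt{1 + \left(-7\right)^{2}} \cdot 3 \cdot 1 = 6 + 2 \sqrt{1 + 49} \cdot 3 = 6 + 2 \sqrt{50} \cdot 3 = 6 + 2 \cdot 5 \sqrt{2} \cdot 3 = 6 + 10 \sqrt{2} \cdot 3 = 6 + 30 \sqrt{2}$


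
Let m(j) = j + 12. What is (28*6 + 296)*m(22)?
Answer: 15776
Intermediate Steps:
m(j) = 12 + j
(28*6 + 296)*m(22) = (28*6 + 296)*(12 + 22) = (168 + 296)*34 = 464*34 = 15776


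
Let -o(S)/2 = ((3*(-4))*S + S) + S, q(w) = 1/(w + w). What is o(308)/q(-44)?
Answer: -542080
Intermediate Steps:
q(w) = 1/(2*w)
o(S) = 20*S (o(S) = -2*(((3*(-4))*S + S) + S) = -2*((-12*S + S) + S) = -2*(-11*S + S) = -(-20)*S = 20*S)
o(308)/q(-44) = (20*308)/(((1/2)/(-44))) = 6160/(((1/2)*(-1/44))) = 6160/(-1/88) = 6160*(-88) = -542080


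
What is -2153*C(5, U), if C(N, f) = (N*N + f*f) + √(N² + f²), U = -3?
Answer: -73202 - 2153*√34 ≈ -85756.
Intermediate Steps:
C(N, f) = N² + f² + √(N² + f²) (C(N, f) = (N² + f²) + √(N² + f²) = N² + f² + √(N² + f²))
-2153*C(5, U) = -2153*(5² + (-3)² + √(5² + (-3)²)) = -2153*(25 + 9 + √(25 + 9)) = -2153*(25 + 9 + √34) = -2153*(34 + √34) = -73202 - 2153*√34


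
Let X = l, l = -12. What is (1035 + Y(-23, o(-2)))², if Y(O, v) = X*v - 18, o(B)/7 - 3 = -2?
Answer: 870489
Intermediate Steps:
o(B) = 7 (o(B) = 21 + 7*(-2) = 21 - 14 = 7)
X = -12
Y(O, v) = -18 - 12*v (Y(O, v) = -12*v - 18 = -18 - 12*v)
(1035 + Y(-23, o(-2)))² = (1035 + (-18 - 12*7))² = (1035 + (-18 - 84))² = (1035 - 102)² = 933² = 870489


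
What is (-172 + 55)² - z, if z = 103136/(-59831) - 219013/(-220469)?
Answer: 180579600960152/13190880739 ≈ 13690.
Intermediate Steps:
z = -9634523981/13190880739 (z = 103136*(-1/59831) - 219013*(-1/220469) = -103136/59831 + 219013/220469 = -9634523981/13190880739 ≈ -0.73039)
(-172 + 55)² - z = (-172 + 55)² - 1*(-9634523981/13190880739) = (-117)² + 9634523981/13190880739 = 13689 + 9634523981/13190880739 = 180579600960152/13190880739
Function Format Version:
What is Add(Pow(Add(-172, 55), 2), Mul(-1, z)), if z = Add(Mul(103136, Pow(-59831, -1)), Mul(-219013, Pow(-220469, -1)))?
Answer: Rational(180579600960152, 13190880739) ≈ 13690.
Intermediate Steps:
z = Rational(-9634523981, 13190880739) (z = Add(Mul(103136, Rational(-1, 59831)), Mul(-219013, Rational(-1, 220469))) = Add(Rational(-103136, 59831), Rational(219013, 220469)) = Rational(-9634523981, 13190880739) ≈ -0.73039)
Add(Pow(Add(-172, 55), 2), Mul(-1, z)) = Add(Pow(Add(-172, 55), 2), Mul(-1, Rational(-9634523981, 13190880739))) = Add(Pow(-117, 2), Rational(9634523981, 13190880739)) = Add(13689, Rational(9634523981, 13190880739)) = Rational(180579600960152, 13190880739)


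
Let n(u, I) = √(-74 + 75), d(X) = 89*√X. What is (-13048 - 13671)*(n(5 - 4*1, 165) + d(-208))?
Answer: -26719 - 9511964*I*√13 ≈ -26719.0 - 3.4296e+7*I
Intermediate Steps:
n(u, I) = 1 (n(u, I) = √1 = 1)
(-13048 - 13671)*(n(5 - 4*1, 165) + d(-208)) = (-13048 - 13671)*(1 + 89*√(-208)) = -26719*(1 + 89*(4*I*√13)) = -26719*(1 + 356*I*√13) = -26719 - 9511964*I*√13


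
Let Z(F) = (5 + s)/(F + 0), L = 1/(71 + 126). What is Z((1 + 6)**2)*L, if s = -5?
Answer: 0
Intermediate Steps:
L = 1/197 ≈ 0.0050761
Z(F) = 0 (Z(F) = (5 - 5)/(F + 0) = 0/F = 0)
Z((1 + 6)**2)*L = 0*(1/197) = 0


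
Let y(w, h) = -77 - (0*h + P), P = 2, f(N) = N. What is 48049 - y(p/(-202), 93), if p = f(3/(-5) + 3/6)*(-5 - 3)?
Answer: 48128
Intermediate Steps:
p = ⅘ (p = (3/(-5) + 3/6)*(-5 - 3) = (3*(-⅕) + 3*(⅙))*(-8) = (-⅗ + ½)*(-8) = -⅒*(-8) = ⅘ ≈ 0.80000)
y(w, h) = -79 (y(w, h) = -77 - (0*h + 2) = -77 - (0 + 2) = -77 - 1*2 = -77 - 2 = -79)
48049 - y(p/(-202), 93) = 48049 - 1*(-79) = 48049 + 79 = 48128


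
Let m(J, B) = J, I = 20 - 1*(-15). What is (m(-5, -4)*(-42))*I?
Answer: 7350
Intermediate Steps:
I = 35 (I = 20 + 15 = 35)
(m(-5, -4)*(-42))*I = -5*(-42)*35 = 210*35 = 7350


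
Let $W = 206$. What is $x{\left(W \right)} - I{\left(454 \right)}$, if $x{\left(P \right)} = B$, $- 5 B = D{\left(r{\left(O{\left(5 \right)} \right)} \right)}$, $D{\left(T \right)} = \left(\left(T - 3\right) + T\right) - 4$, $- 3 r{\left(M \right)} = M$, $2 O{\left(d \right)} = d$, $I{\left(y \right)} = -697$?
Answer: $\frac{10481}{15} \approx 698.73$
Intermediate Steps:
$O{\left(d \right)} = \frac{d}{2}$
$r{\left(M \right)} = - \frac{M}{3}$
$D{\left(T \right)} = -7 + 2 T$ ($D{\left(T \right)} = \left(\left(T - 3\right) + T\right) - 4 = \left(\left(-3 + T\right) + T\right) - 4 = \left(-3 + 2 T\right) - 4 = -7 + 2 T$)
$B = \frac{26}{15}$ ($B = - \frac{-7 + 2 \left(- \frac{\frac{1}{2} \cdot 5}{3}\right)}{5} = - \frac{-7 + 2 \left(\left(- \frac{1}{3}\right) \frac{5}{2}\right)}{5} = - \frac{-7 + 2 \left(- \frac{5}{6}\right)}{5} = - \frac{-7 - \frac{5}{3}}{5} = \left(- \frac{1}{5}\right) \left(- \frac{26}{3}\right) = \frac{26}{15} \approx 1.7333$)
$x{\left(P \right)} = \frac{26}{15}$
$x{\left(W \right)} - I{\left(454 \right)} = \frac{26}{15} - -697 = \frac{26}{15} + 697 = \frac{10481}{15}$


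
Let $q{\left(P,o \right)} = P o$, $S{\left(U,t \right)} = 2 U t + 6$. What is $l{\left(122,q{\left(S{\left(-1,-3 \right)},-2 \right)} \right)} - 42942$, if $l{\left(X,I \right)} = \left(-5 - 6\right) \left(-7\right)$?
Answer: $-42865$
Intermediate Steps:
$S{\left(U,t \right)} = 6 + 2 U t$ ($S{\left(U,t \right)} = 2 U t + 6 = 6 + 2 U t$)
$l{\left(X,I \right)} = 77$ ($l{\left(X,I \right)} = \left(-11\right) \left(-7\right) = 77$)
$l{\left(122,q{\left(S{\left(-1,-3 \right)},-2 \right)} \right)} - 42942 = 77 - 42942 = -42865$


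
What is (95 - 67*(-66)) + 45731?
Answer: 50248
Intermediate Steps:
(95 - 67*(-66)) + 45731 = (95 + 4422) + 45731 = 4517 + 45731 = 50248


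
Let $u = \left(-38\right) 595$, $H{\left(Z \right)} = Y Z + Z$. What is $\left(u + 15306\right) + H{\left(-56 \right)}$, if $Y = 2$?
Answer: $-7472$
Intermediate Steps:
$H{\left(Z \right)} = 3 Z$ ($H{\left(Z \right)} = 2 Z + Z = 3 Z$)
$u = -22610$
$\left(u + 15306\right) + H{\left(-56 \right)} = \left(-22610 + 15306\right) + 3 \left(-56\right) = -7304 - 168 = -7472$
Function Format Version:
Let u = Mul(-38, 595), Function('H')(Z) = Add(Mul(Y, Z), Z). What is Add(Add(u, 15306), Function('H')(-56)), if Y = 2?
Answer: -7472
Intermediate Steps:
Function('H')(Z) = Mul(3, Z) (Function('H')(Z) = Add(Mul(2, Z), Z) = Mul(3, Z))
u = -22610
Add(Add(u, 15306), Function('H')(-56)) = Add(Add(-22610, 15306), Mul(3, -56)) = Add(-7304, -168) = -7472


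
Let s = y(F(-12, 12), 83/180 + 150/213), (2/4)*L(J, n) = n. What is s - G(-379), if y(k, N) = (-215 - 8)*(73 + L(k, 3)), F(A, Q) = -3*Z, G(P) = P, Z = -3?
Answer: -17238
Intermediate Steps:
L(J, n) = 2*n
F(A, Q) = 9 (F(A, Q) = -3*(-3) = 9)
y(k, N) = -17617 (y(k, N) = (-215 - 8)*(73 + 2*3) = -223*(73 + 6) = -223*79 = -17617)
s = -17617
s - G(-379) = -17617 - 1*(-379) = -17617 + 379 = -17238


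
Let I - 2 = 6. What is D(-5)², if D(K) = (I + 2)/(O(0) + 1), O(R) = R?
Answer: 100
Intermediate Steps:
I = 8 (I = 2 + 6 = 8)
D(K) = 10 (D(K) = (8 + 2)/(0 + 1) = 10/1 = 10*1 = 10)
D(-5)² = 10² = 100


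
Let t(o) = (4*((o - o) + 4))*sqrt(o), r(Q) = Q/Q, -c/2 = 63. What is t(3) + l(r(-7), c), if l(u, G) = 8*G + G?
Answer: -1134 + 16*sqrt(3) ≈ -1106.3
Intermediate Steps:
c = -126 (c = -2*63 = -126)
r(Q) = 1
t(o) = 16*sqrt(o) (t(o) = (4*(0 + 4))*sqrt(o) = (4*4)*sqrt(o) = 16*sqrt(o))
l(u, G) = 9*G
t(3) + l(r(-7), c) = 16*sqrt(3) + 9*(-126) = 16*sqrt(3) - 1134 = -1134 + 16*sqrt(3)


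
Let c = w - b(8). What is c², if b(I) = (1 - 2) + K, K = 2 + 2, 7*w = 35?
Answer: 4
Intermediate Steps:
w = 5 (w = (⅐)*35 = 5)
K = 4
b(I) = 3 (b(I) = (1 - 2) + 4 = -1 + 4 = 3)
c = 2 (c = 5 - 1*3 = 5 - 3 = 2)
c² = 2² = 4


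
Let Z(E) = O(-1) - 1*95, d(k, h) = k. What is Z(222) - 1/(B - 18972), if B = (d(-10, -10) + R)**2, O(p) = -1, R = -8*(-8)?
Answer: -1541375/16056 ≈ -96.000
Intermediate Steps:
R = 64
B = 2916 (B = (-10 + 64)**2 = 54**2 = 2916)
Z(E) = -96 (Z(E) = -1 - 1*95 = -1 - 95 = -96)
Z(222) - 1/(B - 18972) = -96 - 1/(2916 - 18972) = -96 - 1/(-16056) = -96 - 1*(-1/16056) = -96 + 1/16056 = -1541375/16056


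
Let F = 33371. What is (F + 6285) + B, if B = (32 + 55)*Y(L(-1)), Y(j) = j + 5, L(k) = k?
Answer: 40004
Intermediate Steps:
Y(j) = 5 + j
B = 348 (B = (32 + 55)*(5 - 1) = 87*4 = 348)
(F + 6285) + B = (33371 + 6285) + 348 = 39656 + 348 = 40004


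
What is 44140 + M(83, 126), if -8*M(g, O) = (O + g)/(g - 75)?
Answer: 2824751/64 ≈ 44137.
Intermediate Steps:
M(g, O) = -(O + g)/(8*(-75 + g)) (M(g, O) = -(O + g)/(8*(g - 75)) = -(O + g)/(8*(-75 + g)))
44140 + M(83, 126) = 44140 + (-1*126 - 1*83)/(8*(-75 + 83)) = 44140 + (⅛)*(-126 - 83)/8 = 44140 + (⅛)*(⅛)*(-209) = 44140 - 209/64 = 2824751/64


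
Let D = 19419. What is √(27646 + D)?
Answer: √47065 ≈ 216.94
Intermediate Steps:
√(27646 + D) = √(27646 + 19419) = √47065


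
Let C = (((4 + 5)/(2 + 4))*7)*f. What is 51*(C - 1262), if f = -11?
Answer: -140505/2 ≈ -70253.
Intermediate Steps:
C = -231/2 (C = (((4 + 5)/(2 + 4))*7)*(-11) = ((9/6)*7)*(-11) = ((9*(⅙))*7)*(-11) = ((3/2)*7)*(-11) = (21/2)*(-11) = -231/2 ≈ -115.50)
51*(C - 1262) = 51*(-231/2 - 1262) = 51*(-2755/2) = -140505/2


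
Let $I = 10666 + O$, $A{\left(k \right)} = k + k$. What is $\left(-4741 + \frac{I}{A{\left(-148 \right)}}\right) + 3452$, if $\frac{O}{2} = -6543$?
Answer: $- \frac{94781}{74} \approx -1280.8$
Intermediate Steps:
$O = -13086$ ($O = 2 \left(-6543\right) = -13086$)
$A{\left(k \right)} = 2 k$
$I = -2420$ ($I = 10666 - 13086 = -2420$)
$\left(-4741 + \frac{I}{A{\left(-148 \right)}}\right) + 3452 = \left(-4741 - \frac{2420}{2 \left(-148\right)}\right) + 3452 = \left(-4741 - \frac{2420}{-296}\right) + 3452 = \left(-4741 - - \frac{605}{74}\right) + 3452 = \left(-4741 + \frac{605}{74}\right) + 3452 = - \frac{350229}{74} + 3452 = - \frac{94781}{74}$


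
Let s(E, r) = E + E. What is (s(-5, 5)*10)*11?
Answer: -1100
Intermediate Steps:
s(E, r) = 2*E
(s(-5, 5)*10)*11 = ((2*(-5))*10)*11 = -10*10*11 = -100*11 = -1100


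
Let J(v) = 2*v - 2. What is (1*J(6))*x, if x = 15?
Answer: 150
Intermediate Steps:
J(v) = -2 + 2*v
(1*J(6))*x = (1*(-2 + 2*6))*15 = (1*(-2 + 12))*15 = (1*10)*15 = 10*15 = 150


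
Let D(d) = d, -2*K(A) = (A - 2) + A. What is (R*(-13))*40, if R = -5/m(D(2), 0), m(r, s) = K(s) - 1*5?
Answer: -650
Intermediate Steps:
K(A) = 1 - A (K(A) = -((A - 2) + A)/2 = -((-2 + A) + A)/2 = -(-2 + 2*A)/2 = 1 - A)
m(r, s) = -4 - s (m(r, s) = (1 - s) - 1*5 = (1 - s) - 5 = -4 - s)
R = 5/4 (R = -5/(-4 - 1*0) = -5/(-4 + 0) = -5/(-4) = -5*(-¼) = 5/4 ≈ 1.2500)
(R*(-13))*40 = ((5/4)*(-13))*40 = -65/4*40 = -650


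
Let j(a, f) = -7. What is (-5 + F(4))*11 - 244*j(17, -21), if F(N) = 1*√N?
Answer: 1675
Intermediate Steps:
F(N) = √N
(-5 + F(4))*11 - 244*j(17, -21) = (-5 + √4)*11 - 244*(-7) = (-5 + 2)*11 + 1708 = -3*11 + 1708 = -33 + 1708 = 1675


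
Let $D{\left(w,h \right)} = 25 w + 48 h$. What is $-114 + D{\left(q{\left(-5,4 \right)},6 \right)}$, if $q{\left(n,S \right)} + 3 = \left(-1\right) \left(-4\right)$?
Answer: $199$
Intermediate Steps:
$q{\left(n,S \right)} = 1$ ($q{\left(n,S \right)} = -3 - -4 = -3 + 4 = 1$)
$-114 + D{\left(q{\left(-5,4 \right)},6 \right)} = -114 + \left(25 \cdot 1 + 48 \cdot 6\right) = -114 + \left(25 + 288\right) = -114 + 313 = 199$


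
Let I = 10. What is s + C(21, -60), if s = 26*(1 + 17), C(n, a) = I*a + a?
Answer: -192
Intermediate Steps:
C(n, a) = 11*a (C(n, a) = 10*a + a = 11*a)
s = 468 (s = 26*18 = 468)
s + C(21, -60) = 468 + 11*(-60) = 468 - 660 = -192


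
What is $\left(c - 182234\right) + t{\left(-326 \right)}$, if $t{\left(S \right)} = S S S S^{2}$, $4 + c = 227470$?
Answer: $-3682035700144$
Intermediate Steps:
$c = 227466$ ($c = -4 + 227470 = 227466$)
$t{\left(S \right)} = S^{5}$ ($t{\left(S \right)} = S S^{2} S^{2} = S^{3} S^{2} = S^{5}$)
$\left(c - 182234\right) + t{\left(-326 \right)} = \left(227466 - 182234\right) + \left(-326\right)^{5} = 45232 - 3682035745376 = -3682035700144$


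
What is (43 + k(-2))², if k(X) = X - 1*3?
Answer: 1444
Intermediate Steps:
k(X) = -3 + X (k(X) = X - 3 = -3 + X)
(43 + k(-2))² = (43 + (-3 - 2))² = (43 - 5)² = 38² = 1444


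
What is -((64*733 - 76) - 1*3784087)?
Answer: 3737251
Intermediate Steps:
-((64*733 - 76) - 1*3784087) = -((46912 - 76) - 3784087) = -(46836 - 3784087) = -1*(-3737251) = 3737251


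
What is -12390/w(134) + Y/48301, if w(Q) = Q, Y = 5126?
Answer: -27171023/294197 ≈ -92.357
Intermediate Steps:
-12390/w(134) + Y/48301 = -12390/134 + 5126/48301 = -12390*1/134 + 5126*(1/48301) = -6195/67 + 466/4391 = -27171023/294197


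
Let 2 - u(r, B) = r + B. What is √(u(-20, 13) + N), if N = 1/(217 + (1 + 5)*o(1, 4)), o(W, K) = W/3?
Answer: 2*√107967/219 ≈ 3.0008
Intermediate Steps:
o(W, K) = W/3 (o(W, K) = W*(⅓) = W/3)
u(r, B) = 2 - B - r (u(r, B) = 2 - (r + B) = 2 - (B + r) = 2 + (-B - r) = 2 - B - r)
N = 1/219 (N = 1/(217 + (1 + 5)*((⅓)*1)) = 1/(217 + 6*(⅓)) = 1/(217 + 2) = 1/219 ≈ 0.0045662)
√(u(-20, 13) + N) = √((2 - 1*13 - 1*(-20)) + 1/219) = √((2 - 13 + 20) + 1/219) = √(9 + 1/219) = √(1972/219) = 2*√107967/219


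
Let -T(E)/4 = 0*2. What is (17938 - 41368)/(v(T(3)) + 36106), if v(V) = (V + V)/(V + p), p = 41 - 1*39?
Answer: -11715/18053 ≈ -0.64892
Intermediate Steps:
p = 2 (p = 41 - 39 = 2)
T(E) = 0 (T(E) = -0*2 = -4*0 = 0)
v(V) = 2*V/(2 + V) (v(V) = (V + V)/(V + 2) = (2*V)/(2 + V) = 2*V/(2 + V))
(17938 - 41368)/(v(T(3)) + 36106) = (17938 - 41368)/(2*0/(2 + 0) + 36106) = -23430/(2*0/2 + 36106) = -23430/(2*0*(½) + 36106) = -23430/(0 + 36106) = -23430/36106 = -23430*1/36106 = -11715/18053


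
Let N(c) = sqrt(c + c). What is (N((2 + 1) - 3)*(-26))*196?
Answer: 0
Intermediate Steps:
N(c) = sqrt(2)*sqrt(c) (N(c) = sqrt(2*c) = sqrt(2)*sqrt(c))
(N((2 + 1) - 3)*(-26))*196 = ((sqrt(2)*sqrt((2 + 1) - 3))*(-26))*196 = ((sqrt(2)*sqrt(3 - 3))*(-26))*196 = ((sqrt(2)*sqrt(0))*(-26))*196 = ((sqrt(2)*0)*(-26))*196 = (0*(-26))*196 = 0*196 = 0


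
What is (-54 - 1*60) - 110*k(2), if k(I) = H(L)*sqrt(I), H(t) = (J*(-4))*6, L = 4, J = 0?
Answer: -114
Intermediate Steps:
H(t) = 0 (H(t) = (0*(-4))*6 = 0*6 = 0)
k(I) = 0 (k(I) = 0*sqrt(I) = 0)
(-54 - 1*60) - 110*k(2) = (-54 - 1*60) - 110*0 = (-54 - 60) + 0 = -114 + 0 = -114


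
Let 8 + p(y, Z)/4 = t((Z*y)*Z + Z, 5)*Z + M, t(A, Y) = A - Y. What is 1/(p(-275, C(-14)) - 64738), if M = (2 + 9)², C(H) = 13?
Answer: -1/2480570 ≈ -4.0313e-7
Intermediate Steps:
M = 121 (M = 11² = 121)
p(y, Z) = 452 + 4*Z*(-5 + Z + y*Z²) (p(y, Z) = -32 + 4*((((Z*y)*Z + Z) - 1*5)*Z + 121) = -32 + 4*(((y*Z² + Z) - 5)*Z + 121) = -32 + 4*(((Z + y*Z²) - 5)*Z + 121) = -32 + 4*((-5 + Z + y*Z²)*Z + 121) = -32 + 4*(Z*(-5 + Z + y*Z²) + 121) = -32 + 4*(121 + Z*(-5 + Z + y*Z²)) = -32 + (484 + 4*Z*(-5 + Z + y*Z²)) = 452 + 4*Z*(-5 + Z + y*Z²))
1/(p(-275, C(-14)) - 64738) = 1/((452 + 4*13*(-5 + 13*(1 + 13*(-275)))) - 64738) = 1/((452 + 4*13*(-5 + 13*(1 - 3575))) - 64738) = 1/((452 + 4*13*(-5 + 13*(-3574))) - 64738) = 1/((452 + 4*13*(-5 - 46462)) - 64738) = 1/((452 + 4*13*(-46467)) - 64738) = 1/((452 - 2416284) - 64738) = 1/(-2415832 - 64738) = 1/(-2480570) = -1/2480570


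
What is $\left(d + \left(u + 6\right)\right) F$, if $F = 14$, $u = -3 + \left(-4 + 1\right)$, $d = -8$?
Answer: $-112$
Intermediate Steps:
$u = -6$ ($u = -3 - 3 = -6$)
$\left(d + \left(u + 6\right)\right) F = \left(-8 + \left(-6 + 6\right)\right) 14 = \left(-8 + 0\right) 14 = \left(-8\right) 14 = -112$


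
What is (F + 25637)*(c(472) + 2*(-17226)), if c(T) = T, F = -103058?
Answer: 2630765580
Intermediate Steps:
(F + 25637)*(c(472) + 2*(-17226)) = (-103058 + 25637)*(472 + 2*(-17226)) = -77421*(472 - 34452) = -77421*(-33980) = 2630765580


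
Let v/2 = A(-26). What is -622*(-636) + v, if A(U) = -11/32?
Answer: 6329461/16 ≈ 3.9559e+5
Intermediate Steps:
A(U) = -11/32 (A(U) = -11*1/32 = -11/32)
v = -11/16 (v = 2*(-11/32) = -11/16 ≈ -0.68750)
-622*(-636) + v = -622*(-636) - 11/16 = 395592 - 11/16 = 6329461/16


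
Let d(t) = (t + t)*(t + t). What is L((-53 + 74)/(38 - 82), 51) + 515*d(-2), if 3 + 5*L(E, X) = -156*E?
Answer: 453986/55 ≈ 8254.3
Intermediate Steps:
d(t) = 4*t² (d(t) = (2*t)*(2*t) = 4*t²)
L(E, X) = -⅗ - 156*E/5 (L(E, X) = -⅗ + (-156*E)/5 = -⅗ - 156*E/5)
L((-53 + 74)/(38 - 82), 51) + 515*d(-2) = (-⅗ - 156*(-53 + 74)/(5*(38 - 82))) + 515*(4*(-2)²) = (-⅗ - 3276/(5*(-44))) + 515*(4*4) = (-⅗ - 3276*(-1)/(5*44)) + 515*16 = (-⅗ - 156/5*(-21/44)) + 8240 = (-⅗ + 819/55) + 8240 = 786/55 + 8240 = 453986/55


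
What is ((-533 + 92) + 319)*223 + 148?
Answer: -27058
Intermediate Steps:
((-533 + 92) + 319)*223 + 148 = (-441 + 319)*223 + 148 = -122*223 + 148 = -27206 + 148 = -27058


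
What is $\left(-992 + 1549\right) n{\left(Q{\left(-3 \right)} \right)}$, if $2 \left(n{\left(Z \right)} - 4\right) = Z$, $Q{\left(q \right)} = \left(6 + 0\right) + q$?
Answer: $\frac{6127}{2} \approx 3063.5$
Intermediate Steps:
$Q{\left(q \right)} = 6 + q$
$n{\left(Z \right)} = 4 + \frac{Z}{2}$
$\left(-992 + 1549\right) n{\left(Q{\left(-3 \right)} \right)} = \left(-992 + 1549\right) \left(4 + \frac{6 - 3}{2}\right) = 557 \left(4 + \frac{1}{2} \cdot 3\right) = 557 \left(4 + \frac{3}{2}\right) = 557 \cdot \frac{11}{2} = \frac{6127}{2}$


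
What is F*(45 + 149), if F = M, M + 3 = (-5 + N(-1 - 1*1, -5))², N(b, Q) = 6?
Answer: -388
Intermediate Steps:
M = -2 (M = -3 + (-5 + 6)² = -3 + 1² = -3 + 1 = -2)
F = -2
F*(45 + 149) = -2*(45 + 149) = -2*194 = -388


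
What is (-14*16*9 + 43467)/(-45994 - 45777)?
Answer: -41451/91771 ≈ -0.45168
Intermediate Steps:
(-14*16*9 + 43467)/(-45994 - 45777) = (-224*9 + 43467)/(-91771) = (-2016 + 43467)*(-1/91771) = 41451*(-1/91771) = -41451/91771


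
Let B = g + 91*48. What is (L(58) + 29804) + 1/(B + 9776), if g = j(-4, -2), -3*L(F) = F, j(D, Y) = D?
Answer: 1263465563/42420 ≈ 29785.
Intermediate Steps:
L(F) = -F/3
g = -4
B = 4364 (B = -4 + 91*48 = -4 + 4368 = 4364)
(L(58) + 29804) + 1/(B + 9776) = (-⅓*58 + 29804) + 1/(4364 + 9776) = (-58/3 + 29804) + 1/14140 = 89354/3 + 1/14140 = 1263465563/42420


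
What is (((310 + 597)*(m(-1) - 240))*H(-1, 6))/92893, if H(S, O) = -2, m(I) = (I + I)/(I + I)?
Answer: 433546/92893 ≈ 4.6672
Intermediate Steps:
m(I) = 1 (m(I) = (2*I)/((2*I)) = (2*I)*(1/(2*I)) = 1)
(((310 + 597)*(m(-1) - 240))*H(-1, 6))/92893 = (((310 + 597)*(1 - 240))*(-2))/92893 = ((907*(-239))*(-2))*(1/92893) = -216773*(-2)*(1/92893) = 433546*(1/92893) = 433546/92893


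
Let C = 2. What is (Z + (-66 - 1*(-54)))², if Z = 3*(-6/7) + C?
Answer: 7744/49 ≈ 158.04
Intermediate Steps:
Z = -4/7 (Z = 3*(-6/7) + 2 = -18/7 + 2 = -4/7 ≈ -0.57143)
(Z + (-66 - 1*(-54)))² = (-4/7 + (-66 - 1*(-54)))² = (-4/7 + (-66 + 54))² = (-4/7 - 12)² = (-88/7)² = 7744/49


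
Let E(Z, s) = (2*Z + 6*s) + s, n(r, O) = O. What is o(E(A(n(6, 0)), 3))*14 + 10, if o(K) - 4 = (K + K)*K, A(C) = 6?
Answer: 30558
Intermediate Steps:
E(Z, s) = 2*Z + 7*s
o(K) = 4 + 2*K**2 (o(K) = 4 + (K + K)*K = 4 + (2*K)*K = 4 + 2*K**2)
o(E(A(n(6, 0)), 3))*14 + 10 = (4 + 2*(2*6 + 7*3)**2)*14 + 10 = (4 + 2*(12 + 21)**2)*14 + 10 = (4 + 2*33**2)*14 + 10 = (4 + 2*1089)*14 + 10 = (4 + 2178)*14 + 10 = 2182*14 + 10 = 30548 + 10 = 30558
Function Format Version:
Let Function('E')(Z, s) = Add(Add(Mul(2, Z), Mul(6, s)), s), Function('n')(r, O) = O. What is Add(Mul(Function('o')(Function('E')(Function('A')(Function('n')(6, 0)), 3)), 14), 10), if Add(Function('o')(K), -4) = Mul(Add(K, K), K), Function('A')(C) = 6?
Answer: 30558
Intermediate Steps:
Function('E')(Z, s) = Add(Mul(2, Z), Mul(7, s))
Function('o')(K) = Add(4, Mul(2, Pow(K, 2))) (Function('o')(K) = Add(4, Mul(Add(K, K), K)) = Add(4, Mul(Mul(2, K), K)) = Add(4, Mul(2, Pow(K, 2))))
Add(Mul(Function('o')(Function('E')(Function('A')(Function('n')(6, 0)), 3)), 14), 10) = Add(Mul(Add(4, Mul(2, Pow(Add(Mul(2, 6), Mul(7, 3)), 2))), 14), 10) = Add(Mul(Add(4, Mul(2, Pow(Add(12, 21), 2))), 14), 10) = Add(Mul(Add(4, Mul(2, Pow(33, 2))), 14), 10) = Add(Mul(Add(4, Mul(2, 1089)), 14), 10) = Add(Mul(Add(4, 2178), 14), 10) = Add(Mul(2182, 14), 10) = Add(30548, 10) = 30558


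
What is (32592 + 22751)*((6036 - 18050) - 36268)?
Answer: -2672070726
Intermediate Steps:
(32592 + 22751)*((6036 - 18050) - 36268) = 55343*(-12014 - 36268) = 55343*(-48282) = -2672070726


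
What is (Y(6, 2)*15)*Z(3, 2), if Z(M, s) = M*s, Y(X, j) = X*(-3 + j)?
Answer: -540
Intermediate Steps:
(Y(6, 2)*15)*Z(3, 2) = ((6*(-3 + 2))*15)*(3*2) = ((6*(-1))*15)*6 = -6*15*6 = -90*6 = -540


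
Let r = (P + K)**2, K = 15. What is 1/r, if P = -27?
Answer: 1/144 ≈ 0.0069444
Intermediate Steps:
r = 144 (r = (-27 + 15)**2 = (-12)**2 = 144)
1/r = 1/144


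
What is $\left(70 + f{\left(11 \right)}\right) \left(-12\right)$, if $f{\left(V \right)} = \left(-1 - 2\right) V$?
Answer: $-444$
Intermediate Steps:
$f{\left(V \right)} = - 3 V$
$\left(70 + f{\left(11 \right)}\right) \left(-12\right) = \left(70 - 33\right) \left(-12\right) = 37 \left(-12\right) = -444$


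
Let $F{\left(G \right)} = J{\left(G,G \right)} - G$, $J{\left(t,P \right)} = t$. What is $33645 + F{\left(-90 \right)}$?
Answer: $33645$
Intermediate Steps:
$F{\left(G \right)} = 0$ ($F{\left(G \right)} = G - G = 0$)
$33645 + F{\left(-90 \right)} = 33645 + 0 = 33645$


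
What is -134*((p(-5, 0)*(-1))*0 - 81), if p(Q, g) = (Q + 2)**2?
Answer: 10854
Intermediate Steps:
p(Q, g) = (2 + Q)**2
-134*((p(-5, 0)*(-1))*0 - 81) = -134*(((2 - 5)**2*(-1))*0 - 81) = -134*(((-3)**2*(-1))*0 - 81) = -134*((9*(-1))*0 - 81) = -134*(-9*0 - 81) = -134*(0 - 81) = -134*(-81) = 10854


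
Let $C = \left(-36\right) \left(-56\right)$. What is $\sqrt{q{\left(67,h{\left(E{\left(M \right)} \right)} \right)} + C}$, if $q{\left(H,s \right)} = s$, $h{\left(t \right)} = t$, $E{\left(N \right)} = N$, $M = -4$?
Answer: $2 \sqrt{503} \approx 44.855$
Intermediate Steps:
$C = 2016$
$\sqrt{q{\left(67,h{\left(E{\left(M \right)} \right)} \right)} + C} = \sqrt{-4 + 2016} = \sqrt{2012} = 2 \sqrt{503}$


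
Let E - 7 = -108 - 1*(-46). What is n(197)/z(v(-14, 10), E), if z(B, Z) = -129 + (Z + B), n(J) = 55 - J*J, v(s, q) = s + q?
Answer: 19377/94 ≈ 206.14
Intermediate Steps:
E = -55 (E = 7 + (-108 - 1*(-46)) = 7 + (-108 + 46) = 7 - 62 = -55)
v(s, q) = q + s
n(J) = 55 - J²
z(B, Z) = -129 + B + Z (z(B, Z) = -129 + (B + Z) = -129 + B + Z)
n(197)/z(v(-14, 10), E) = (55 - 1*197²)/(-129 + (10 - 14) - 55) = (55 - 1*38809)/(-129 - 4 - 55) = (55 - 38809)/(-188) = -38754*(-1/188) = 19377/94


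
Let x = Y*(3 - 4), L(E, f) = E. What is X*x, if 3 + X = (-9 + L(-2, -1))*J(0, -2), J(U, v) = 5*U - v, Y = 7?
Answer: 175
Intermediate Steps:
J(U, v) = -v + 5*U
x = -7 (x = 7*(3 - 4) = 7*(-1) = -7)
X = -25 (X = -3 + (-9 - 2)*(-1*(-2) + 5*0) = -3 - 11*(2 + 0) = -3 - 11*2 = -3 - 22 = -25)
X*x = -25*(-7) = 175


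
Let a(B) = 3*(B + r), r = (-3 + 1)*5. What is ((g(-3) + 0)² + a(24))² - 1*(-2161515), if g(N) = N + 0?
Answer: 2164116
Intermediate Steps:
g(N) = N
r = -10 (r = -2*5 = -10)
a(B) = -30 + 3*B (a(B) = 3*(B - 10) = 3*(-10 + B) = -30 + 3*B)
((g(-3) + 0)² + a(24))² - 1*(-2161515) = ((-3 + 0)² + (-30 + 3*24))² - 1*(-2161515) = ((-3)² + (-30 + 72))² + 2161515 = (9 + 42)² + 2161515 = 51² + 2161515 = 2601 + 2161515 = 2164116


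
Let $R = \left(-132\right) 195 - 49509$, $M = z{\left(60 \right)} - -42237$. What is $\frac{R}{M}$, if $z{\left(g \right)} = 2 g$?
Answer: $- \frac{25083}{14119} \approx -1.7765$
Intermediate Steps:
$M = 42357$ ($M = 2 \cdot 60 - -42237 = 120 + 42237 = 42357$)
$R = -75249$ ($R = -25740 - 49509 = -75249$)
$\frac{R}{M} = - \frac{75249}{42357} = \left(-75249\right) \frac{1}{42357} = - \frac{25083}{14119}$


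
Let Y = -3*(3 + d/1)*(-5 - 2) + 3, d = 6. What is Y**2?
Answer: 36864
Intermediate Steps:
Y = 192 (Y = -3*(3 + 6/1)*(-5 - 2) + 3 = -3*(3 + 6*1)*(-7) + 3 = -3*(3 + 6)*(-7) + 3 = -27*(-7) + 3 = -3*(-63) + 3 = 189 + 3 = 192)
Y**2 = 192**2 = 36864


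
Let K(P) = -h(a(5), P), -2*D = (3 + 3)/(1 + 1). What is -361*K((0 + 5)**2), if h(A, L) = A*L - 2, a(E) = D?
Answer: -28519/2 ≈ -14260.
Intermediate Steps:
D = -3/2 (D = -(3 + 3)/(2*(1 + 1)) = -3/2 ≈ -1.5000)
a(E) = -3/2
h(A, L) = -2 + A*L
K(P) = 2 + 3*P/2 (K(P) = -(-2 - 3*P/2) = 2 + 3*P/2)
-361*K((0 + 5)**2) = -361*(2 + 3*(0 + 5)**2/2) = -361*(2 + (3/2)*5**2) = -361*(2 + (3/2)*25) = -361*(2 + 75/2) = -361*79/2 = -28519/2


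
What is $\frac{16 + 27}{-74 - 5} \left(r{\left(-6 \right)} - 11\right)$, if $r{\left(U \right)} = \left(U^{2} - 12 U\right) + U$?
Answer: $- \frac{3913}{79} \approx -49.532$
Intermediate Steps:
$r{\left(U \right)} = U^{2} - 11 U$
$\frac{16 + 27}{-74 - 5} \left(r{\left(-6 \right)} - 11\right) = \frac{16 + 27}{-74 - 5} \left(- 6 \left(-11 - 6\right) - 11\right) = \frac{43}{-79} \left(\left(-6\right) \left(-17\right) - 11\right) = 43 \left(- \frac{1}{79}\right) \left(102 - 11\right) = \left(- \frac{43}{79}\right) 91 = - \frac{3913}{79}$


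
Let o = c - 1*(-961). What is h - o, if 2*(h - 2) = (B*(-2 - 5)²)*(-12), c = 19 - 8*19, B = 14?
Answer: -4942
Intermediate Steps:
c = -133 (c = 19 - 152 = -133)
h = -4114 (h = 2 + ((14*(-2 - 5)²)*(-12))/2 = 2 + ((14*(-7)²)*(-12))/2 = 2 + ((14*49)*(-12))/2 = 2 + (686*(-12))/2 = 2 + (½)*(-8232) = 2 - 4116 = -4114)
o = 828 (o = -133 - 1*(-961) = -133 + 961 = 828)
h - o = -4114 - 1*828 = -4114 - 828 = -4942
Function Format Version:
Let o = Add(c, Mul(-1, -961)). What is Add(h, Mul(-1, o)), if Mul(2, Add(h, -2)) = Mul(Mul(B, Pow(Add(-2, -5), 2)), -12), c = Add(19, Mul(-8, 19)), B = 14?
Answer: -4942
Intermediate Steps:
c = -133 (c = Add(19, -152) = -133)
h = -4114 (h = Add(2, Mul(Rational(1, 2), Mul(Mul(14, Pow(Add(-2, -5), 2)), -12))) = Add(2, Mul(Rational(1, 2), Mul(Mul(14, Pow(-7, 2)), -12))) = Add(2, Mul(Rational(1, 2), Mul(Mul(14, 49), -12))) = Add(2, Mul(Rational(1, 2), Mul(686, -12))) = Add(2, Mul(Rational(1, 2), -8232)) = Add(2, -4116) = -4114)
o = 828 (o = Add(-133, Mul(-1, -961)) = Add(-133, 961) = 828)
Add(h, Mul(-1, o)) = Add(-4114, Mul(-1, 828)) = Add(-4114, -828) = -4942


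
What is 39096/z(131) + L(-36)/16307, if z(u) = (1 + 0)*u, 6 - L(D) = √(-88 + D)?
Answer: 637539258/2136217 - 2*I*√31/16307 ≈ 298.44 - 0.00068287*I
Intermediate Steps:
L(D) = 6 - √(-88 + D)
z(u) = u (z(u) = 1*u = u)
39096/z(131) + L(-36)/16307 = 39096/131 + (6 - √(-88 - 36))/16307 = 39096*(1/131) + (6 - √(-124))*(1/16307) = 39096/131 + (6 - 2*I*√31)*(1/16307) = 39096/131 + (6/16307 - 2*I*√31/16307) = 637539258/2136217 - 2*I*√31/16307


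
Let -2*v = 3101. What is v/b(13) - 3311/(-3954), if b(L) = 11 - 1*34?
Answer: 3103415/45471 ≈ 68.250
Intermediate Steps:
b(L) = -23 (b(L) = 11 - 34 = -23)
v = -3101/2 (v = -½*3101 = -3101/2 ≈ -1550.5)
v/b(13) - 3311/(-3954) = -3101/2/(-23) - 3311/(-3954) = -3101/2*(-1/23) - 3311*(-1/3954) = 3101/46 + 3311/3954 = 3103415/45471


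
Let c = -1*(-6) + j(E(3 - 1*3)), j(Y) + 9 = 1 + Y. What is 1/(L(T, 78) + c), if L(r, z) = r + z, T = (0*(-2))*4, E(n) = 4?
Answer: 1/80 ≈ 0.012500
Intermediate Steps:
j(Y) = -8 + Y (j(Y) = -9 + (1 + Y) = -8 + Y)
T = 0 (T = 0*4 = 0)
c = 2 (c = -1*(-6) + (-8 + 4) = 6 - 4 = 2)
1/(L(T, 78) + c) = 1/((0 + 78) + 2) = 1/(78 + 2) = 1/80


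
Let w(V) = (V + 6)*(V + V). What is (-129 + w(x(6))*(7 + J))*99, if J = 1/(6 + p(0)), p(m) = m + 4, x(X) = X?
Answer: 442233/5 ≈ 88447.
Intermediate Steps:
w(V) = 2*V*(6 + V) (w(V) = (6 + V)*(2*V) = 2*V*(6 + V))
p(m) = 4 + m
J = 1/10 (J = 1/(6 + (4 + 0)) = 1/(6 + 4) = 1/10 ≈ 0.10000)
(-129 + w(x(6))*(7 + J))*99 = (-129 + (2*6*(6 + 6))*(7 + 1/10))*99 = (-129 + (2*6*12)*(71/10))*99 = (-129 + 144*(71/10))*99 = (-129 + 5112/5)*99 = (4467/5)*99 = 442233/5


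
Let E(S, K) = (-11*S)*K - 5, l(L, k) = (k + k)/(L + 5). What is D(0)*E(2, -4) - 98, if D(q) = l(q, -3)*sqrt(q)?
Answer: -98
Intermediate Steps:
l(L, k) = 2*k/(5 + L) (l(L, k) = (2*k)/(5 + L) = 2*k/(5 + L))
E(S, K) = -5 - 11*K*S (E(S, K) = -11*K*S - 5 = -5 - 11*K*S)
D(q) = -6*sqrt(q)/(5 + q) (D(q) = (2*(-3)/(5 + q))*sqrt(q) = (-6/(5 + q))*sqrt(q) = -6*sqrt(q)/(5 + q))
D(0)*E(2, -4) - 98 = (-6*sqrt(0)/(5 + 0))*(-5 - 11*(-4)*2) - 98 = (-6*0/5)*(-5 + 88) - 98 = -6*0*1/5*83 - 98 = 0*83 - 98 = 0 - 98 = -98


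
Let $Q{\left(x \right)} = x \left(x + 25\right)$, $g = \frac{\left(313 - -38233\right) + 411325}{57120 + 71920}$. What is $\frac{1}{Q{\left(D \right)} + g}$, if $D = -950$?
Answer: $\frac{129040}{113394349871} \approx 1.138 \cdot 10^{-6}$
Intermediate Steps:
$g = \frac{449871}{129040}$ ($g = \frac{\left(313 + 38233\right) + 411325}{129040} = \left(38546 + 411325\right) \frac{1}{129040} = 449871 \cdot \frac{1}{129040} = \frac{449871}{129040} \approx 3.4863$)
$Q{\left(x \right)} = x \left(25 + x\right)$
$\frac{1}{Q{\left(D \right)} + g} = \frac{1}{- 950 \left(25 - 950\right) + \frac{449871}{129040}} = \frac{1}{\left(-950\right) \left(-925\right) + \frac{449871}{129040}} = \frac{1}{878750 + \frac{449871}{129040}} = \frac{1}{\frac{113394349871}{129040}} = \frac{129040}{113394349871}$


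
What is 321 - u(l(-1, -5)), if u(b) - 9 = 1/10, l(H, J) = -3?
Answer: 3119/10 ≈ 311.90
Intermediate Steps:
u(b) = 91/10 (u(b) = 9 + 1/10 = 9 + ⅒ = 91/10)
321 - u(l(-1, -5)) = 321 - 1*91/10 = 321 - 91/10 = 3119/10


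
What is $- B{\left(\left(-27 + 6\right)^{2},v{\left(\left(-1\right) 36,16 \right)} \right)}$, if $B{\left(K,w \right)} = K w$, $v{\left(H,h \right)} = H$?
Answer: $15876$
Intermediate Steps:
$- B{\left(\left(-27 + 6\right)^{2},v{\left(\left(-1\right) 36,16 \right)} \right)} = - \left(-27 + 6\right)^{2} \left(\left(-1\right) 36\right) = - \left(-21\right)^{2} \left(-36\right) = - 441 \left(-36\right) = \left(-1\right) \left(-15876\right) = 15876$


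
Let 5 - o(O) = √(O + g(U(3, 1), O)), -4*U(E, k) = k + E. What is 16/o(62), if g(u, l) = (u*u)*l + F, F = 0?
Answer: -80/99 - 32*√31/99 ≈ -2.6078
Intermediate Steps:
U(E, k) = -E/4 - k/4 (U(E, k) = -(k + E)/4 = -(E + k)/4 = -E/4 - k/4)
g(u, l) = l*u² (g(u, l) = (u*u)*l + 0 = u²*l + 0 = l*u² + 0 = l*u²)
o(O) = 5 - √2*√O (o(O) = 5 - √(O + O*(-¼*3 - ¼*1)²) = 5 - √(O + O*(-¾ - ¼)²) = 5 - √(O + O*(-1)²) = 5 - √(O + O*1) = 5 - √(O + O) = 5 - √(2*O) = 5 - √2*√O)
16/o(62) = 16/(5 - √2*√62) = 16/(5 - 2*√31)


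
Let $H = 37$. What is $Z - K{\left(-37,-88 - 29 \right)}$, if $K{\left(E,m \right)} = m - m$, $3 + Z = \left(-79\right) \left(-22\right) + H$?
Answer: $1772$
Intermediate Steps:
$Z = 1772$ ($Z = -3 + \left(\left(-79\right) \left(-22\right) + 37\right) = -3 + \left(1738 + 37\right) = -3 + 1775 = 1772$)
$K{\left(E,m \right)} = 0$
$Z - K{\left(-37,-88 - 29 \right)} = 1772 - 0 = 1772 + 0 = 1772$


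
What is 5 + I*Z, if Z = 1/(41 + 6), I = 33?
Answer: 268/47 ≈ 5.7021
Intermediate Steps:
Z = 1/47 ≈ 0.021277
5 + I*Z = 5 + 33*(1/47) = 5 + 33/47 = 268/47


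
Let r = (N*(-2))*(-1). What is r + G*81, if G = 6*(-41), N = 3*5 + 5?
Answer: -19886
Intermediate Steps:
N = 20 (N = 15 + 5 = 20)
r = 40 (r = (20*(-2))*(-1) = -40*(-1) = 40)
G = -246
r + G*81 = 40 - 246*81 = 40 - 19926 = -19886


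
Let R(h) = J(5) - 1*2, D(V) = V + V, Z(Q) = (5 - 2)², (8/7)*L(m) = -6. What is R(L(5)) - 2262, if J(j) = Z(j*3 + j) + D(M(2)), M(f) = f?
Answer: -2251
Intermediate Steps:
L(m) = -21/4 (L(m) = (7/8)*(-6) = -21/4)
Z(Q) = 9 (Z(Q) = 3² = 9)
D(V) = 2*V
J(j) = 13 (J(j) = 9 + 2*2 = 9 + 4 = 13)
R(h) = 11 (R(h) = 13 - 1*2 = 13 - 2 = 11)
R(L(5)) - 2262 = 11 - 2262 = -2251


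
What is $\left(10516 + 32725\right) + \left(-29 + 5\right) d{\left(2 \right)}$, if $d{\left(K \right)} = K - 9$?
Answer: $43409$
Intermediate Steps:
$d{\left(K \right)} = -9 + K$
$\left(10516 + 32725\right) + \left(-29 + 5\right) d{\left(2 \right)} = \left(10516 + 32725\right) + \left(-29 + 5\right) \left(-9 + 2\right) = 43241 - -168 = 43241 + 168 = 43409$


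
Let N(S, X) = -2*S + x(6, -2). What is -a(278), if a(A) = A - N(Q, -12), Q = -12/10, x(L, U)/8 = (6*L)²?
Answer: 50462/5 ≈ 10092.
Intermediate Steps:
x(L, U) = 288*L² (x(L, U) = 8*(6*L)² = 8*(36*L²) = 288*L²)
Q = -6/5 (Q = -12*⅒ = -6/5 ≈ -1.2000)
N(S, X) = 10368 - 2*S (N(S, X) = -2*S + 288*6² = -2*S + 288*36 = -2*S + 10368 = 10368 - 2*S)
a(A) = -51852/5 + A (a(A) = A - (10368 - 2*(-6/5)) = A - (10368 + 12/5) = A - 1*51852/5 = A - 51852/5 = -51852/5 + A)
-a(278) = -(-51852/5 + 278) = -1*(-50462/5) = 50462/5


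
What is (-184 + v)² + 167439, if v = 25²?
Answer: 361920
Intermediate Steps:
v = 625
(-184 + v)² + 167439 = (-184 + 625)² + 167439 = 441² + 167439 = 194481 + 167439 = 361920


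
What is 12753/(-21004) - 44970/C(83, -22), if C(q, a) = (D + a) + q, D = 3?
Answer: -118170759/168032 ≈ -703.26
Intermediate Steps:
C(q, a) = 3 + a + q (C(q, a) = (3 + a) + q = 3 + a + q)
12753/(-21004) - 44970/C(83, -22) = 12753/(-21004) - 44970/(3 - 22 + 83) = 12753*(-1/21004) - 44970/64 = -12753/21004 - 44970*1/64 = -12753/21004 - 22485/32 = -118170759/168032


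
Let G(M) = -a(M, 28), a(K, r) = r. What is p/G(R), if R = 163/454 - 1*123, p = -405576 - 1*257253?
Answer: 662829/28 ≈ 23672.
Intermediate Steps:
p = -662829 (p = -405576 - 257253 = -662829)
R = -55679/454 (R = 163*(1/454) - 123 = 163/454 - 123 = -55679/454 ≈ -122.64)
G(M) = -28 (G(M) = -1*28 = -28)
p/G(R) = -662829/(-28) = -662829*(-1/28) = 662829/28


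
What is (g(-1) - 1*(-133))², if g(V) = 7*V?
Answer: 15876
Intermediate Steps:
(g(-1) - 1*(-133))² = (7*(-1) - 1*(-133))² = (-7 + 133)² = 126² = 15876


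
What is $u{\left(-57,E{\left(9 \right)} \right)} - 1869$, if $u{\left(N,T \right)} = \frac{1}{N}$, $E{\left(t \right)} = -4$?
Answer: $- \frac{106534}{57} \approx -1869.0$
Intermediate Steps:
$u{\left(-57,E{\left(9 \right)} \right)} - 1869 = \frac{1}{-57} - 1869 = - \frac{1}{57} - 1869 = - \frac{106534}{57}$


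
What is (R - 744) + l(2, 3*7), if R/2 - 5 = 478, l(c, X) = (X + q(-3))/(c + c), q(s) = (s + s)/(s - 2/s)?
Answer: 6381/28 ≈ 227.89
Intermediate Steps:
q(s) = 2*s/(s - 2/s) (q(s) = (2*s)/(s - 2/s) = 2*s/(s - 2/s))
l(c, X) = (18/7 + X)/(2*c) (l(c, X) = (X + 2*(-3)²/(-2 + (-3)²))/(c + c) = (X + 2*9/(-2 + 9))/((2*c)) = (X + 2*9/7)*(1/(2*c)) = (X + 2*9*(⅐))*(1/(2*c)) = (X + 18/7)*(1/(2*c)) = (18/7 + X)*(1/(2*c)) = (18/7 + X)/(2*c))
R = 966 (R = 10 + 2*478 = 10 + 956 = 966)
(R - 744) + l(2, 3*7) = (966 - 744) + (1/14)*(18 + 7*(3*7))/2 = 222 + (1/14)*(½)*(18 + 7*21) = 222 + (1/14)*(½)*(18 + 147) = 222 + (1/14)*(½)*165 = 222 + 165/28 = 6381/28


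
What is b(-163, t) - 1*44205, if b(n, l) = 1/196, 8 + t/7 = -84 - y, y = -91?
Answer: -8664179/196 ≈ -44205.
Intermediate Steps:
t = -7 (t = -56 + 7*(-84 - 1*(-91)) = -56 + 7*(-84 + 91) = -56 + 7*7 = -56 + 49 = -7)
b(n, l) = 1/196
b(-163, t) - 1*44205 = 1/196 - 1*44205 = 1/196 - 44205 = -8664179/196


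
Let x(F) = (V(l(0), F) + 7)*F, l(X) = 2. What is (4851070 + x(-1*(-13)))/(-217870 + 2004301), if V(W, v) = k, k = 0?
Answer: 4851161/1786431 ≈ 2.7156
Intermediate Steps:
V(W, v) = 0
x(F) = 7*F (x(F) = (0 + 7)*F = 7*F)
(4851070 + x(-1*(-13)))/(-217870 + 2004301) = (4851070 + 7*(-1*(-13)))/(-217870 + 2004301) = (4851070 + 7*13)/1786431 = (4851070 + 91)*(1/1786431) = 4851161*(1/1786431) = 4851161/1786431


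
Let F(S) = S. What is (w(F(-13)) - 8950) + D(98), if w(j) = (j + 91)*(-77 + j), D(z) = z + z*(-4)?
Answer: -16264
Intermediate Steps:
D(z) = -3*z (D(z) = z - 4*z = -3*z)
w(j) = (-77 + j)*(91 + j) (w(j) = (91 + j)*(-77 + j) = (-77 + j)*(91 + j))
(w(F(-13)) - 8950) + D(98) = ((-7007 + (-13)² + 14*(-13)) - 8950) - 3*98 = ((-7007 + 169 - 182) - 8950) - 294 = (-7020 - 8950) - 294 = -15970 - 294 = -16264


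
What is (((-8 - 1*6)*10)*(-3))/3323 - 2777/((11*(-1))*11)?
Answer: 9278791/402083 ≈ 23.077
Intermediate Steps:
(((-8 - 1*6)*10)*(-3))/3323 - 2777/((11*(-1))*11) = (((-8 - 6)*10)*(-3))*(1/3323) - 2777/((-11*11)) = (-14*10*(-3))*(1/3323) - 2777/(-121) = -140*(-3)*(1/3323) - 2777*(-1/121) = 420*(1/3323) + 2777/121 = 420/3323 + 2777/121 = 9278791/402083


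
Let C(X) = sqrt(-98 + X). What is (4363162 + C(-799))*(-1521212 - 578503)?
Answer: -9161396698830 - 2099715*I*sqrt(897) ≈ -9.1614e+12 - 6.2886e+7*I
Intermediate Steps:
(4363162 + C(-799))*(-1521212 - 578503) = (4363162 + sqrt(-98 - 799))*(-1521212 - 578503) = (4363162 + sqrt(-897))*(-2099715) = (4363162 + I*sqrt(897))*(-2099715) = -9161396698830 - 2099715*I*sqrt(897)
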